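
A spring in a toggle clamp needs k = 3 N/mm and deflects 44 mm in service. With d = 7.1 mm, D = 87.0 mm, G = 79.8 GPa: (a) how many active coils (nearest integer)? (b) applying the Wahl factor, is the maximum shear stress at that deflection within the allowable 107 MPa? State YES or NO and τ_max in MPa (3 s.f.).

N_a = Gd⁴/(8D³k) = (79.8×10³)(7.1⁴)/(8·87.0³·3) = 12.83 → N_a = 13
Actual rate k = Gd⁴/(8D³·13) = 2.961 N/mm
Working load F = kδ = 2.961·44 = 130.29 N
C = 87.0/7.1 = 12.2535; K_W = (4C−1)/(4C−4)+0.615/C = 1.1168
τ_max = K_W·8FD/(πd³) = 1.1168·80.646 = 90.068 MPa
τ_max ≤ 107 MPa → acceptable

(a) 13 coils; (b) YES, τ_max = 90.1 MPa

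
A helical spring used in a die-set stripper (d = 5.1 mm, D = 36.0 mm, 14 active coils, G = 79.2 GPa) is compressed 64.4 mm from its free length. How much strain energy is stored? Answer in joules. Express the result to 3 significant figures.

21.3 J

k = Gd⁴/(8D³N_a) = (79.2×10³)(5.1⁴)/(8·36.0³·14) = 10.254 N/mm
U = ½kδ² = 0.5 × 10.254 × 64.4² = 21263 N·mm = 21.263 J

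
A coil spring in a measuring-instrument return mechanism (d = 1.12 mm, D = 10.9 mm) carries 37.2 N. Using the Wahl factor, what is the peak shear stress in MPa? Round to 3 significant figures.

Spring index C = D/d = 10.9/1.12 = 9.7321
K_W = (4C−1)/(4C−4) + 0.615/C = 37.929/34.929 + 0.0632 = 1.1491
τ₀ = 8FD/(πd³) = 8·37.2·10.9/(π·1.12³) = 3243.84/4.4137 = 734.95 MPa
τ_max = K·τ₀ = 1.1491 × 734.95 = 844.51 MPa

845 MPa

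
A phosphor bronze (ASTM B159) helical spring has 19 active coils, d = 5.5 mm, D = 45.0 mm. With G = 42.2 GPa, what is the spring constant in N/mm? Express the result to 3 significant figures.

k = Gd⁴/(8D³N_a) = (42.2×10³ × 5.5⁴) / (8 × 45.0³ × 19)
  = 3.86156e+07 / 1.3851e+07 = 2.7879 N/mm

2.79 N/mm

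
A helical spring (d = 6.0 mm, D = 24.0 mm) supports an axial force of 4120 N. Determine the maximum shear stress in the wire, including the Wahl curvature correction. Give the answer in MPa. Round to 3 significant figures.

Spring index C = D/d = 24.0/6.0 = 4.0000
K_W = (4C−1)/(4C−4) + 0.615/C = 15.000/12.000 + 0.1537 = 1.4038
τ₀ = 8FD/(πd³) = 8·4120·24.0/(π·6.0³) = 791040/678.58 = 1165.7 MPa
τ_max = K·τ₀ = 1.4038 × 1165.7 = 1636.4 MPa

1640 MPa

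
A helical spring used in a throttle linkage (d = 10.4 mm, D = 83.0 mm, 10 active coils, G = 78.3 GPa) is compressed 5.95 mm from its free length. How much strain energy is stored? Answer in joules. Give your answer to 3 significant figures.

k = Gd⁴/(8D³N_a) = (78.3×10³)(10.4⁴)/(8·83.0³·10) = 20.025 N/mm
U = ½kδ² = 0.5 × 20.025 × 5.95² = 354.47 N·mm = 0.35447 J

0.354 J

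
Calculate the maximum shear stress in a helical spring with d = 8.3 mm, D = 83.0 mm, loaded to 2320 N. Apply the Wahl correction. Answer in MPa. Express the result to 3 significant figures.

982 MPa

Spring index C = D/d = 83.0/8.3 = 10.0000
K_W = (4C−1)/(4C−4) + 0.615/C = 39.000/36.000 + 0.0615 = 1.1448
τ₀ = 8FD/(πd³) = 8·2320·83.0/(π·8.3³) = 1.54048e+06/1796.3 = 857.57 MPa
τ_max = K·τ₀ = 1.1448 × 857.57 = 981.78 MPa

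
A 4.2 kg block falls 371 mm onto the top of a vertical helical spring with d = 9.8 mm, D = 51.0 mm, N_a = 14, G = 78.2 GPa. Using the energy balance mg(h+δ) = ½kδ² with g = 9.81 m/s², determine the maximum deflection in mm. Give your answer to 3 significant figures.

k = Gd⁴/(8D³N_a) = (78.2×10³)(9.8⁴)/(8·51.0³·14) = 48.549 N/mm
W = mg = 4.2 × 9.81 = 41.202 N
½kδ² − Wδ − Wh = 0 → δ = (W + √(W² + 2kWh))/k
δ = (41.202 + √(1697.6 + 1.48424e+06))/48.549 = (41.202 + 1219)/48.549 = 25.957 mm

26.0 mm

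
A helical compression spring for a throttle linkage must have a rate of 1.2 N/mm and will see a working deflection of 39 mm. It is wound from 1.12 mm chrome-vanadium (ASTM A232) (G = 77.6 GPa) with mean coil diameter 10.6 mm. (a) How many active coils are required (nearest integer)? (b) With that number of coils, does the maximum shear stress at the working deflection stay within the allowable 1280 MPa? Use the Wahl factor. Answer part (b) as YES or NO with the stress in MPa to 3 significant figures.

N_a = Gd⁴/(8D³k) = (77.6×10³)(1.12⁴)/(8·10.6³·1.2) = 10.68 → N_a = 11
Actual rate k = Gd⁴/(8D³·11) = 1.165 N/mm
Working load F = kδ = 1.165·39 = 45.436 N
C = 10.6/1.12 = 9.4643; K_W = (4C−1)/(4C−4)+0.615/C = 1.1536
τ_max = K_W·8FD/(πd³) = 1.1536·872.95 = 1007 MPa
τ_max ≤ 1280 MPa → acceptable

(a) 11 coils; (b) YES, τ_max = 1010 MPa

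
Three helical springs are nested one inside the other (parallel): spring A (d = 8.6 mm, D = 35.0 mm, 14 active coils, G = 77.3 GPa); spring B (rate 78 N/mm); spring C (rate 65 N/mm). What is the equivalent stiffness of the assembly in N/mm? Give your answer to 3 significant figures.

231 N/mm

k_A = Gd⁴/(8D³N_a) = (77.3×10³)(8.6⁴)/(8·35.0³·14) = 88.054 N/mm
Parallel: k_eq = 88.054 + 78 + 65 = 231.05 N/mm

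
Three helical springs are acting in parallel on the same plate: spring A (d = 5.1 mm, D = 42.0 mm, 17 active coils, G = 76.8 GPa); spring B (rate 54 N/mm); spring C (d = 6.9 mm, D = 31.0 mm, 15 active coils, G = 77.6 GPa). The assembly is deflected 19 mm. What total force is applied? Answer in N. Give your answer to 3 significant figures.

2060 N

k_A = Gd⁴/(8D³N_a) = (76.8×10³)(5.1⁴)/(8·42.0³·17) = 5.1565 N/mm
k_C = Gd⁴/(8D³N_a) = (77.6×10³)(6.9⁴)/(8·31.0³·15) = 49.203 N/mm
Parallel: k_eq = 5.1565 + 54 + 49.203 = 108.36 N/mm
F = k_eq·δ = 108.36·19 = 2058.8 N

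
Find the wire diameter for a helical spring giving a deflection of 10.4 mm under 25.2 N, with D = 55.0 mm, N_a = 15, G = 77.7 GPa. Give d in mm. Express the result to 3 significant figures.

Required rate k = F/δ = 25.2/10.4 = 2.4231 N/mm
d = (8D³N_a·k / G)^(1/4) = (8·55.0³·15·2.4231 / (77.7×10³))^0.25
  = (622.61)^0.25 = 4.9952 mm

5.00 mm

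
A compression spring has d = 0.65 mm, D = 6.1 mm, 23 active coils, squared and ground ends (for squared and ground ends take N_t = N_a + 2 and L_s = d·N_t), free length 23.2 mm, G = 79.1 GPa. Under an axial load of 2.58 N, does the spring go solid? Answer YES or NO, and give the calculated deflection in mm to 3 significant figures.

YES, δ = 7.63 mm

k = Gd⁴/(8D³N_a) = (79.1×10³)(0.65⁴)/(8·6.1³·23) = 0.33808 N/mm
N_t = 25; L_s = 0.65·25 = 16.25 mm; δ_solid = L₀ − L_s = 23.2 − 16.25 = 6.95 mm
δ = F/k = 2.58/0.33808 = 7.6313 mm
δ ≥ δ_solid → spring goes solid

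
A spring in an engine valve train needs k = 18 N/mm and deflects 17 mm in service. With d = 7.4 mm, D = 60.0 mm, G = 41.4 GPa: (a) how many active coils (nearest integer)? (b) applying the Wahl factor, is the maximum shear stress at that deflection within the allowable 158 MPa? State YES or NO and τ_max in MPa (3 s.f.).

N_a = Gd⁴/(8D³k) = (41.4×10³)(7.4⁴)/(8·60.0³·18) = 3.991 → N_a = 4
Actual rate k = Gd⁴/(8D³·4) = 17.961 N/mm
Working load F = kδ = 17.961·17 = 305.33 N
C = 60.0/7.4 = 8.1081; K_W = (4C−1)/(4C−4)+0.615/C = 1.1814
τ_max = K_W·8FD/(πd³) = 1.1814·115.12 = 136 MPa
τ_max ≤ 158 MPa → acceptable

(a) 4 coils; (b) YES, τ_max = 136 MPa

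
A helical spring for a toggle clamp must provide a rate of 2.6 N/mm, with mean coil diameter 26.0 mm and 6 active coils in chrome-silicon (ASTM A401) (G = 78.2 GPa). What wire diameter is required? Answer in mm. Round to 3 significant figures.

d = (8D³N_a·k / G)^(1/4) = (8·26.0³·6·2.6 / (78.2×10³))^0.25
  = (28.05)^0.25 = 2.3013 mm

2.30 mm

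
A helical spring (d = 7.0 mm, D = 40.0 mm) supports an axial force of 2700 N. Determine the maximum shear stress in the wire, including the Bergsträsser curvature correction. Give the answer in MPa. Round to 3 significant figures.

Spring index C = D/d = 40.0/7.0 = 5.7143
K_B = (4C+2)/(4C−3) = 24.857/19.857 = 1.2518
τ₀ = 8FD/(πd³) = 8·2700·40.0/(π·7.0³) = 864000/1077.6 = 801.81 MPa
τ_max = K·τ₀ = 1.2518 × 801.81 = 1003.7 MPa

1000 MPa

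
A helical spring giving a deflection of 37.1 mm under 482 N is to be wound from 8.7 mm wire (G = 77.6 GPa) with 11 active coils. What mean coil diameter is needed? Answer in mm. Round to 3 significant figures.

Required rate k = F/δ = 482/37.1 = 12.992 N/mm
D = (Gd⁴/(8N_a·k))^(1/3) = (77.6×10³·8.7⁴/(8·11·12.992))^(1/3)
  = (388851)^(1/3) = 72.9896 mm

73.0 mm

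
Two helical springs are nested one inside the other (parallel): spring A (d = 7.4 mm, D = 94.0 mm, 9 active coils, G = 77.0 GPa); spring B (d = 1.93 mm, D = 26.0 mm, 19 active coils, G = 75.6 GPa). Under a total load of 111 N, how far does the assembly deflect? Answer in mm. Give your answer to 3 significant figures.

26.1 mm

k_A = Gd⁴/(8D³N_a) = (77.0×10³)(7.4⁴)/(8·94.0³·9) = 3.861 N/mm
k_B = Gd⁴/(8D³N_a) = (75.6×10³)(1.93⁴)/(8·26.0³·19) = 0.39263 N/mm
Parallel: k_eq = 3.861 + 0.39263 = 4.2536 N/mm
δ = F/k_eq = 111/4.2536 = 26.095 mm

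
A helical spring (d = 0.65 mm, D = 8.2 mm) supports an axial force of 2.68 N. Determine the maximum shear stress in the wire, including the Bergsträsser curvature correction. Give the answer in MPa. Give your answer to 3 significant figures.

225 MPa

Spring index C = D/d = 8.2/0.65 = 12.6154
K_B = (4C+2)/(4C−3) = 52.462/47.462 = 1.1053
τ₀ = 8FD/(πd³) = 8·2.68·8.2/(π·0.65³) = 175.808/0.86276 = 203.77 MPa
τ_max = K·τ₀ = 1.1053 × 203.77 = 225.24 MPa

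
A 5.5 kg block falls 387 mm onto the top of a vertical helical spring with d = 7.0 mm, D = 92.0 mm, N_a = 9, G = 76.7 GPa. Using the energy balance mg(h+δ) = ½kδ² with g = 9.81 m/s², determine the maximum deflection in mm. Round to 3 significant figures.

130 mm

k = Gd⁴/(8D³N_a) = (76.7×10³)(7.0⁴)/(8·92.0³·9) = 3.2847 N/mm
W = mg = 5.5 × 9.81 = 53.955 N
½kδ² − Wδ − Wh = 0 → δ = (W + √(W² + 2kWh))/k
δ = (53.955 + √(2911.1 + 137172))/3.2847 = (53.955 + 374.28)/3.2847 = 130.37 mm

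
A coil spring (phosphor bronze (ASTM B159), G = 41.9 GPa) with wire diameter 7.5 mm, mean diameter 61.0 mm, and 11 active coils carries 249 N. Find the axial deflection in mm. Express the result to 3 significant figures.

k = Gd⁴/(8D³N_a) = (41.9×10³)(7.5⁴)/(8·61.0³·11) = 6.6372 N/mm
δ = F/k = 249 / 6.6372 = 37.516 mm

37.5 mm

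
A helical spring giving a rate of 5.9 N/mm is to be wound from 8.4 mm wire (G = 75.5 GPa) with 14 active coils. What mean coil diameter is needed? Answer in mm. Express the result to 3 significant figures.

D = (Gd⁴/(8N_a·k))^(1/3) = (75.5×10³·8.4⁴/(8·14·5.9))^(1/3)
  = (568845)^(1/3) = 82.8574 mm

82.9 mm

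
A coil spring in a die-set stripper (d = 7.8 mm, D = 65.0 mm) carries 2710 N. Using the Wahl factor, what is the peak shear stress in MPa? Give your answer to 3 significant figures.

1110 MPa

Spring index C = D/d = 65.0/7.8 = 8.3333
K_W = (4C−1)/(4C−4) + 0.615/C = 32.333/29.333 + 0.0738 = 1.1761
τ₀ = 8FD/(πd³) = 8·2710·65.0/(π·7.8³) = 1.4092e+06/1490.8 = 945.23 MPa
τ_max = K·τ₀ = 1.1761 × 945.23 = 1111.7 MPa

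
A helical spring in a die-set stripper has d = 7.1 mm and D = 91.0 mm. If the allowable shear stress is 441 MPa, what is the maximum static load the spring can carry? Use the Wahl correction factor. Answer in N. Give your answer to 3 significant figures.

613 N

C = D/d = 91.0/7.1 = 12.8169
K_W = (4C−1)/(4C−4) + 0.615/C = 50.268/47.268 + 0.0480 = 1.1115
τ_max = K·8FD/(πd³) → F_max = τ_allow·πd³/(8DK)
F_max = 441·π·7.1³/(8·91.0·1.1115) = 4.9587e+05/809.14 = 612.83 N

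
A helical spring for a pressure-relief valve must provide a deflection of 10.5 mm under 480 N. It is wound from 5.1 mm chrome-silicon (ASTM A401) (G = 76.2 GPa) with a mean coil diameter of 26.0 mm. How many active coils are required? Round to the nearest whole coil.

Required rate k = F/δ = 480/10.5 = 45.714 N/mm
N_a = Gd⁴/(8D³k) = (76.2×10³ × 5.1⁴)/(8 × 26.0³ × 45.714)
    = 5.15508e+07 / 6.42779e+06 = 8.02 → 8 coils

8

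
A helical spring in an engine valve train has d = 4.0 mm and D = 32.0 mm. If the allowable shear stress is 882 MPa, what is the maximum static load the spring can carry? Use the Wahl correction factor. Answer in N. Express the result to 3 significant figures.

C = D/d = 32.0/4.0 = 8.0000
K_W = (4C−1)/(4C−4) + 0.615/C = 31.000/28.000 + 0.0769 = 1.1840
τ_max = K·8FD/(πd³) → F_max = τ_allow·πd³/(8DK)
F_max = 882·π·4.0³/(8·32.0·1.1840) = 1.7734e+05/303.11 = 585.06 N

585 N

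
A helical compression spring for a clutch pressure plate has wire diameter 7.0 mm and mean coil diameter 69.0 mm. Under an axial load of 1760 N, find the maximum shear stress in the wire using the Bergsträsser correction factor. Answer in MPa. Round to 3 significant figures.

1030 MPa

Spring index C = D/d = 69.0/7.0 = 9.8571
K_B = (4C+2)/(4C−3) = 41.429/36.429 = 1.1373
τ₀ = 8FD/(πd³) = 8·1760·69.0/(π·7.0³) = 971520/1077.6 = 901.59 MPa
τ_max = K·τ₀ = 1.1373 × 901.59 = 1025.3 MPa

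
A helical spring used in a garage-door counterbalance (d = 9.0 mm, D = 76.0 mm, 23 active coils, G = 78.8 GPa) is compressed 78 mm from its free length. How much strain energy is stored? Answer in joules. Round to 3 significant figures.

19.5 J

k = Gd⁴/(8D³N_a) = (78.8×10³)(9.0⁴)/(8·76.0³·23) = 6.4009 N/mm
U = ½kδ² = 0.5 × 6.4009 × 78² = 19471 N·mm = 19.471 J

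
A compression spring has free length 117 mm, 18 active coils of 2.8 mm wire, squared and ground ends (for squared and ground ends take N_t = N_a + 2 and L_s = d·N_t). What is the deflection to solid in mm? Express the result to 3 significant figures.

N_t = 20; L_s = 2.8·20 = 56 mm
δ_solid = L₀ − L_s = 117 − 56 = 61 mm

61.0 mm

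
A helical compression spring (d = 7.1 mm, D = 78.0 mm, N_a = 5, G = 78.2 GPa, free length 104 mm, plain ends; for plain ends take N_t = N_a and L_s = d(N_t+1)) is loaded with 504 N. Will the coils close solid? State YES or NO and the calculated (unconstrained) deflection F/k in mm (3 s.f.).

k = Gd⁴/(8D³N_a) = (78.2×10³)(7.1⁴)/(8·78.0³·5) = 10.469 N/mm
N_t = 5; L_s = 7.1·6 = 42.6 mm; δ_solid = L₀ − L_s = 104 − 42.6 = 61.4 mm
δ = F/k = 504/10.469 = 48.143 mm
δ < δ_solid → spring does not go solid

NO, δ = 48.1 mm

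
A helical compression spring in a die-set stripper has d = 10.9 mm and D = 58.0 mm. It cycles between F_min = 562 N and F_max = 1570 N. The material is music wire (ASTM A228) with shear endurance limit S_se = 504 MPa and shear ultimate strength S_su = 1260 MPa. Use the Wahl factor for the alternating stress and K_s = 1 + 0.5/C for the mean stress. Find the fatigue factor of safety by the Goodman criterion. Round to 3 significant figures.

C = D/d = 58.0/10.9 = 5.3211; K_W = (4C−1)/(4C−4)+0.615/C = 1.2891; K_s = 1+0.5/C = 1.0940
F_a = (F_max−F_min)/2 = 504 N; F_m = (F_max+F_min)/2 = 1066 N
τ_a = K_W·8F_aD/(πd³) = 1.2891 × 57.48 = 74.1 MPa
τ_m = K_s·8F_mD/(πd³) = 1.0940 × 121.58 = 133 MPa
Goodman: 1/n_f = τ_a/S_se + τ_m/S_su = 74.1/504 + 133/1260 = 0.14702 + 0.10556 = 0.25258
n_f = 1/0.25258 = 3.959

3.96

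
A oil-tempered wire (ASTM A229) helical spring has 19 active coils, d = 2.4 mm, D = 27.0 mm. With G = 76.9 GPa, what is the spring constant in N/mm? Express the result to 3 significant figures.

0.853 N/mm

k = Gd⁴/(8D³N_a) = (76.9×10³ × 2.4⁴) / (8 × 27.0³ × 19)
  = 2.55136e+06 / 2.99182e+06 = 0.85278 N/mm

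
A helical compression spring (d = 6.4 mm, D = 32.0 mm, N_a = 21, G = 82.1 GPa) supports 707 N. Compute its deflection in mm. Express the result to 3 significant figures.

k = Gd⁴/(8D³N_a) = (82.1×10³)(6.4⁴)/(8·32.0³·21) = 25.021 N/mm
δ = F/k = 707 / 25.021 = 28.256 mm

28.3 mm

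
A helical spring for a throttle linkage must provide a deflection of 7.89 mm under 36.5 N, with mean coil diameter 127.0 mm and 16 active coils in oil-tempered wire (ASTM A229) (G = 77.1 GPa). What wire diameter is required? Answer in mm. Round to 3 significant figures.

11.2 mm

Required rate k = F/δ = 36.5/7.89 = 4.6261 N/mm
d = (8D³N_a·k / G)^(1/4) = (8·127.0³·16·4.6261 / (77.1×10³))^0.25
  = (15732)^0.25 = 11.1994 mm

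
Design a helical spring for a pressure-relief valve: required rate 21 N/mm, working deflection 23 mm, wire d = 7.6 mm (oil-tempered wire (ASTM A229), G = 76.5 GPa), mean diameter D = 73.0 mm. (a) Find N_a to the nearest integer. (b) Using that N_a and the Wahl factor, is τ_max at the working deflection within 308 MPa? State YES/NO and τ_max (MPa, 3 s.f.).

(a) 4 coils; (b) YES, τ_max = 230 MPa

N_a = Gd⁴/(8D³k) = (76.5×10³)(7.6⁴)/(8·73.0³·21) = 3.905 → N_a = 4
Actual rate k = Gd⁴/(8D³·4) = 20.502 N/mm
Working load F = kδ = 20.502·23 = 471.55 N
C = 73.0/7.6 = 9.6053; K_W = (4C−1)/(4C−4)+0.615/C = 1.1512
τ_max = K_W·8FD/(πd³) = 1.1512·199.69 = 229.88 MPa
τ_max ≤ 308 MPa → acceptable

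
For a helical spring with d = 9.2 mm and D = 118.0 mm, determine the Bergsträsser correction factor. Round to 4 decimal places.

C = D/d = 118.0/9.2 = 12.8261
K_B = (4C+2)/(4C−3) = 53.304/48.304 = 1.1035

1.1035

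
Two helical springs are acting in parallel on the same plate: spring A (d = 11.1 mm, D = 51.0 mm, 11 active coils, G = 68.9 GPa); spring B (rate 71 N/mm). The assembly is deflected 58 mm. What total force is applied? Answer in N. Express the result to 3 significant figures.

9310 N

k_A = Gd⁴/(8D³N_a) = (68.9×10³)(11.1⁴)/(8·51.0³·11) = 89.602 N/mm
Parallel: k_eq = 89.602 + 71 = 160.6 N/mm
F = k_eq·δ = 160.6·58 = 9314.9 N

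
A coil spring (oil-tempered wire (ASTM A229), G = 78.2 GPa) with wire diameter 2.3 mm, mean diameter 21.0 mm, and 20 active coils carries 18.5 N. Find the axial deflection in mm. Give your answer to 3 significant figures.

12.5 mm

k = Gd⁴/(8D³N_a) = (78.2×10³)(2.3⁴)/(8·21.0³·20) = 1.4769 N/mm
δ = F/k = 18.5 / 1.4769 = 12.527 mm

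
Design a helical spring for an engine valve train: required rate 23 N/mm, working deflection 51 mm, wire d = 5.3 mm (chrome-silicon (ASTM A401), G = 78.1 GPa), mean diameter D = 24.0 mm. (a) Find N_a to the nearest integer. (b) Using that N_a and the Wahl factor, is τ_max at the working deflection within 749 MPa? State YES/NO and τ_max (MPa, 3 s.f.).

N_a = Gd⁴/(8D³k) = (78.1×10³)(5.3⁴)/(8·24.0³·23) = 24.23 → N_a = 24
Actual rate k = Gd⁴/(8D³·24) = 23.218 N/mm
Working load F = kδ = 23.218·51 = 1184.1 N
C = 24.0/5.3 = 4.5283; K_W = (4C−1)/(4C−4)+0.615/C = 1.3484
τ_max = K_W·8FD/(πd³) = 1.3484·486.09 = 655.43 MPa
τ_max ≤ 749 MPa → acceptable

(a) 24 coils; (b) YES, τ_max = 655 MPa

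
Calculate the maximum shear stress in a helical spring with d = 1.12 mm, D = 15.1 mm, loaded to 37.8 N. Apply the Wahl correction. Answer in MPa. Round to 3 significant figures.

1140 MPa

Spring index C = D/d = 15.1/1.12 = 13.4821
K_W = (4C−1)/(4C−4) + 0.615/C = 52.929/49.929 + 0.0456 = 1.1057
τ₀ = 8FD/(πd³) = 8·37.8·15.1/(π·1.12³) = 4566.24/4.4137 = 1034.6 MPa
τ_max = K·τ₀ = 1.1057 × 1034.6 = 1143.9 MPa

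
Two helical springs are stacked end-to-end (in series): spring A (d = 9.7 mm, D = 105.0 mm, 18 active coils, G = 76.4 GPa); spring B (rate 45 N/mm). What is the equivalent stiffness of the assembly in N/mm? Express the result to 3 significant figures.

3.72 N/mm

k_A = Gd⁴/(8D³N_a) = (76.4×10³)(9.7⁴)/(8·105.0³·18) = 4.0574 N/mm
Series: 1/k_eq = 1/4.0574 + 1/45 = 0.26868; k_eq = 3.7218 N/mm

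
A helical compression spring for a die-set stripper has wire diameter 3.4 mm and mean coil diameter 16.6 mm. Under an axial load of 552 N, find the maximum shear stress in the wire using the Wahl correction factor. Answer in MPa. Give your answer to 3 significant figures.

Spring index C = D/d = 16.6/3.4 = 4.8824
K_W = (4C−1)/(4C−4) + 0.615/C = 18.529/15.529 + 0.1260 = 1.3191
τ₀ = 8FD/(πd³) = 8·552·16.6/(π·3.4³) = 73305.6/123.48 = 593.68 MPa
τ_max = K·τ₀ = 1.3191 × 593.68 = 783.15 MPa

783 MPa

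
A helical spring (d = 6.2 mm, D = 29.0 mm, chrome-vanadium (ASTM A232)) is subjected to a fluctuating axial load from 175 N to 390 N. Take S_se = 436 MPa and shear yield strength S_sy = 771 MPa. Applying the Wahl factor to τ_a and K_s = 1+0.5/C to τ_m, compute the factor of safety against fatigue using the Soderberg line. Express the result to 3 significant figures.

4.39

C = D/d = 29.0/6.2 = 4.6774; K_W = (4C−1)/(4C−4)+0.615/C = 1.3354; K_s = 1+0.5/C = 1.1069
F_a = (F_max−F_min)/2 = 107.5 N; F_m = (F_max+F_min)/2 = 282.5 N
τ_a = K_W·8F_aD/(πd³) = 1.3354 × 33.31 = 44.483 MPa
τ_m = K_s·8F_mD/(πd³) = 1.1069 × 87.535 = 96.892 MPa
Soderberg: 1/n_f = τ_a/S_se + τ_m/S_sy = 44.483/436 + 96.892/771 = 0.10202 + 0.12567 = 0.2277
n_f = 1/0.2277 = 4.392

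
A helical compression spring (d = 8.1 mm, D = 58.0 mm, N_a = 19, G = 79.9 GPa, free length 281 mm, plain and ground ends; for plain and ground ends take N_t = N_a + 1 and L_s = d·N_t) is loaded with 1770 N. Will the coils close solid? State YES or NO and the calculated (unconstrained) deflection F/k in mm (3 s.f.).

YES, δ = 153 mm

k = Gd⁴/(8D³N_a) = (79.9×10³)(8.1⁴)/(8·58.0³·19) = 11.597 N/mm
N_t = 20; L_s = 8.1·20 = 162 mm; δ_solid = L₀ − L_s = 281 − 162 = 119 mm
δ = F/k = 1770/11.597 = 152.62 mm
δ ≥ δ_solid → spring goes solid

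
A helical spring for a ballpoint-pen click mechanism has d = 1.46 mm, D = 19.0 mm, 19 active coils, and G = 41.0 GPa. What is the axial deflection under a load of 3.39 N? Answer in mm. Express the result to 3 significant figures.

k = Gd⁴/(8D³N_a) = (41.0×10³)(1.46⁴)/(8·19.0³·19) = 0.17869 N/mm
δ = F/k = 3.39 / 0.17869 = 18.972 mm

19.0 mm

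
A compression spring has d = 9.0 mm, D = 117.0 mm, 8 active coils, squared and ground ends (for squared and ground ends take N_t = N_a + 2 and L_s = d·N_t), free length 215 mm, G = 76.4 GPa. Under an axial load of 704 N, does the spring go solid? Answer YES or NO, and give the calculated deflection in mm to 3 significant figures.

YES, δ = 144 mm

k = Gd⁴/(8D³N_a) = (76.4×10³)(9.0⁴)/(8·117.0³·8) = 4.8902 N/mm
N_t = 10; L_s = 9.0·10 = 90 mm; δ_solid = L₀ − L_s = 215 − 90 = 125 mm
δ = F/k = 704/4.8902 = 143.96 mm
δ ≥ δ_solid → spring goes solid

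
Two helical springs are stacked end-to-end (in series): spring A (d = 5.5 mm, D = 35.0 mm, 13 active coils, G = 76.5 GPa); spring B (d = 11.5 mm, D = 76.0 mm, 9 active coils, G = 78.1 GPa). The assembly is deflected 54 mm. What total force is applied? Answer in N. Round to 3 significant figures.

622 N

k_A = Gd⁴/(8D³N_a) = (76.5×10³)(5.5⁴)/(8·35.0³·13) = 15.699 N/mm
k_B = Gd⁴/(8D³N_a) = (78.1×10³)(11.5⁴)/(8·76.0³·9) = 43.218 N/mm
Series: 1/k_eq = 1/15.699 + 1/43.218 = 0.086836; k_eq = 11.516 N/mm
F = k_eq·δ = 11.516·54 = 621.86 N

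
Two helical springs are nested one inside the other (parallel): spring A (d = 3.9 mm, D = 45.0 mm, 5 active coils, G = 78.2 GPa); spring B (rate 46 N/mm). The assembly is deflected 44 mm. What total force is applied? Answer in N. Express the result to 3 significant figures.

2240 N

k_A = Gd⁴/(8D³N_a) = (78.2×10³)(3.9⁴)/(8·45.0³·5) = 4.9633 N/mm
Parallel: k_eq = 4.9633 + 46 = 50.963 N/mm
F = k_eq·δ = 50.963·44 = 2242.4 N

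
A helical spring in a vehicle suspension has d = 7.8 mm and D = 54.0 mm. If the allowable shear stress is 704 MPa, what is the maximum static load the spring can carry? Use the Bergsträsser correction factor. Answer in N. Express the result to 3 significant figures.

2020 N

C = D/d = 54.0/7.8 = 6.9231
K_B = (4C+2)/(4C−3) = 29.692/24.692 = 1.2025
τ_max = K·8FD/(πd³) → F_max = τ_allow·πd³/(8DK)
F_max = 704·π·7.8³/(8·54.0·1.2025) = 1.0496e+06/519.48 = 2020.4 N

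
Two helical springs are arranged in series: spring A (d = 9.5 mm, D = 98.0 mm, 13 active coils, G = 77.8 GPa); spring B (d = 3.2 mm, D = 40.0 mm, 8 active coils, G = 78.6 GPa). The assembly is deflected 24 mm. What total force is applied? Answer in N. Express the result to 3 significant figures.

36.8 N

k_A = Gd⁴/(8D³N_a) = (77.8×10³)(9.5⁴)/(8·98.0³·13) = 6.4738 N/mm
k_B = Gd⁴/(8D³N_a) = (78.6×10³)(3.2⁴)/(8·40.0³·8) = 2.0122 N/mm
Series: 1/k_eq = 1/6.4738 + 1/2.0122 = 0.65145; k_eq = 1.535 N/mm
F = k_eq·δ = 1.535·24 = 36.841 N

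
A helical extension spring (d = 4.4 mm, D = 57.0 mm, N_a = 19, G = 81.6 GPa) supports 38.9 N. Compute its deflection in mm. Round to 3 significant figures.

k = Gd⁴/(8D³N_a) = (81.6×10³)(4.4⁴)/(8·57.0³·19) = 1.0865 N/mm
δ = F/k = 38.9 / 1.0865 = 35.803 mm

35.8 mm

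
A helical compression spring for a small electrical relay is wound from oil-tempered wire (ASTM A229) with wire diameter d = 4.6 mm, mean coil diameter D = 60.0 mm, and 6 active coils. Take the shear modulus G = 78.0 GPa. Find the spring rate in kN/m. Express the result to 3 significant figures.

k = Gd⁴/(8D³N_a) = (78.0×10³ × 4.6⁴) / (8 × 60.0³ × 6)
  = 3.49242e+07 / 1.0368e+07 = 3.3685 N/mm

3.37 kN/m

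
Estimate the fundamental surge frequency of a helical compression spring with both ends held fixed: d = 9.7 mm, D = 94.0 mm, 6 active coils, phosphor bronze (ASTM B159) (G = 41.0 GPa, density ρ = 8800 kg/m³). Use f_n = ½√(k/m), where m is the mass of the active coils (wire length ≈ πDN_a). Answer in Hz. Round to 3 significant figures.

44.4 Hz

k = Gd⁴/(8D³N_a) = (41.0×10³)(9.7⁴)/(8·94.0³·6) = 9.1043 N/mm = 9104.3 N/m
Wire length L = πDN_a = π·94.0·6 = 1771.9 mm
m = ρ·(πd²/4)·L = 8800 × 73.898×10⁻⁶ m² × 1.7719 m = 1.1522 kg
f_n = ½√(k/m) = 0.5·√(9104.3/1.1522) = 0.5·√(7901.3) = 44.445 Hz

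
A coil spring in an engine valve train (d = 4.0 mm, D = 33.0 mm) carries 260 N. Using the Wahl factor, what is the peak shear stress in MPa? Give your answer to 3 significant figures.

402 MPa

Spring index C = D/d = 33.0/4.0 = 8.2500
K_W = (4C−1)/(4C−4) + 0.615/C = 32.000/29.000 + 0.0745 = 1.1780
τ₀ = 8FD/(πd³) = 8·260·33.0/(π·4.0³) = 68640/201.06 = 341.39 MPa
τ_max = K·τ₀ = 1.1780 × 341.39 = 402.15 MPa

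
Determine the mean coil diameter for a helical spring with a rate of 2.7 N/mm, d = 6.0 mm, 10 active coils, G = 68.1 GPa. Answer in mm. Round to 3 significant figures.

D = (Gd⁴/(8N_a·k))^(1/3) = (68.1×10³·6.0⁴/(8·10·2.7))^(1/3)
  = (408600)^(1/3) = 74.2049 mm

74.2 mm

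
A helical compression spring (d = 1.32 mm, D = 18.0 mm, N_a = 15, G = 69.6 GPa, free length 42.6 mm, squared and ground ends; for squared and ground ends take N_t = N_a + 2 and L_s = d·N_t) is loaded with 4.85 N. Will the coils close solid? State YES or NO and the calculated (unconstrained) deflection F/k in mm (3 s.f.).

k = Gd⁴/(8D³N_a) = (69.6×10³)(1.32⁴)/(8·18.0³·15) = 0.30193 N/mm
N_t = 17; L_s = 1.32·17 = 22.44 mm; δ_solid = L₀ − L_s = 42.6 − 22.44 = 20.16 mm
δ = F/k = 4.85/0.30193 = 16.063 mm
δ < δ_solid → spring does not go solid

NO, δ = 16.1 mm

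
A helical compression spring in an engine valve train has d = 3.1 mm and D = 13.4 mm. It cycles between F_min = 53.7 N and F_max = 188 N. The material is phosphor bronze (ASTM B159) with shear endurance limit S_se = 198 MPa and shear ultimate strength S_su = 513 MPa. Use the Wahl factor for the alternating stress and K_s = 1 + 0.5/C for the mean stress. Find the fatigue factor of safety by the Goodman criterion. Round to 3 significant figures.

C = D/d = 13.4/3.1 = 4.3226; K_W = (4C−1)/(4C−4)+0.615/C = 1.3680; K_s = 1+0.5/C = 1.1157
F_a = (F_max−F_min)/2 = 67.15 N; F_m = (F_max+F_min)/2 = 120.85 N
τ_a = K_W·8F_aD/(πd³) = 1.3680 × 76.914 = 105.22 MPa
τ_m = K_s·8F_mD/(πd³) = 1.1157 × 138.42 = 154.43 MPa
Goodman: 1/n_f = τ_a/S_se + τ_m/S_su = 105.22/198 + 154.43/513 = 0.53141 + 0.30104 = 0.83245
n_f = 1/0.83245 = 1.201

1.20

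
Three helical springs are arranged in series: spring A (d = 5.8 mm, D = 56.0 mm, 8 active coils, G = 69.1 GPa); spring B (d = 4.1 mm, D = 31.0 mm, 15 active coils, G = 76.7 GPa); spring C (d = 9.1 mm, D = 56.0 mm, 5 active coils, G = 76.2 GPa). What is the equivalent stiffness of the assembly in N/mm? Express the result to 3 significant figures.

k_A = Gd⁴/(8D³N_a) = (69.1×10³)(5.8⁴)/(8·56.0³·8) = 6.9574 N/mm
k_B = Gd⁴/(8D³N_a) = (76.7×10³)(4.1⁴)/(8·31.0³·15) = 6.0627 N/mm
k_C = Gd⁴/(8D³N_a) = (76.2×10³)(9.1⁴)/(8·56.0³·5) = 74.387 N/mm
Series: 1/k_eq = 1/6.9574 + 1/6.0627 + 1/74.387 = 0.32212; k_eq = 3.1044 N/mm

3.10 N/mm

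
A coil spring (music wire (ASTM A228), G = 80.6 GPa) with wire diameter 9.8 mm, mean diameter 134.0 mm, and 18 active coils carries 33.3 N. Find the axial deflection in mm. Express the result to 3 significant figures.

15.5 mm

k = Gd⁴/(8D³N_a) = (80.6×10³)(9.8⁴)/(8·134.0³·18) = 2.1457 N/mm
δ = F/k = 33.3 / 2.1457 = 15.52 mm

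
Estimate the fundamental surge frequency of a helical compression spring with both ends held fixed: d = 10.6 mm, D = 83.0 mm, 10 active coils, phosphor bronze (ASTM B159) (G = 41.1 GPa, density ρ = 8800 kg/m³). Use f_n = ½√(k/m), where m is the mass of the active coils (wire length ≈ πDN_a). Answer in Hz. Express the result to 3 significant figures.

k = Gd⁴/(8D³N_a) = (41.1×10³)(10.6⁴)/(8·83.0³·10) = 11.343 N/mm = 11343 N/m
Wire length L = πDN_a = π·83.0·10 = 2607.5 mm
m = ρ·(πd²/4)·L = 8800 × 88.247×10⁻⁶ m² × 2.6075 m = 2.0249 kg
f_n = ½√(k/m) = 0.5·√(11343/2.0249) = 0.5·√(5601.8) = 37.423 Hz

37.4 Hz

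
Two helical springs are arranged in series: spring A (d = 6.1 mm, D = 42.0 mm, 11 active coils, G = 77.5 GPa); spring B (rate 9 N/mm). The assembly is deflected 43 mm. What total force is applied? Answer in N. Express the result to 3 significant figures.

k_A = Gd⁴/(8D³N_a) = (77.5×10³)(6.1⁴)/(8·42.0³·11) = 16.459 N/mm
Series: 1/k_eq = 1/16.459 + 1/9 = 0.17187; k_eq = 5.8184 N/mm
F = k_eq·δ = 5.8184·43 = 250.19 N

250 N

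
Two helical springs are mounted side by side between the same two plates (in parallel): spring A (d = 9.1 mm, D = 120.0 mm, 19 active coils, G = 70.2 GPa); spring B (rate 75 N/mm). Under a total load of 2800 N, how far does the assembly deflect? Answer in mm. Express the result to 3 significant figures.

k_A = Gd⁴/(8D³N_a) = (70.2×10³)(9.1⁴)/(8·120.0³·19) = 1.8328 N/mm
Parallel: k_eq = 1.8328 + 75 = 76.833 N/mm
δ = F/k_eq = 2800/76.833 = 36.443 mm

36.4 mm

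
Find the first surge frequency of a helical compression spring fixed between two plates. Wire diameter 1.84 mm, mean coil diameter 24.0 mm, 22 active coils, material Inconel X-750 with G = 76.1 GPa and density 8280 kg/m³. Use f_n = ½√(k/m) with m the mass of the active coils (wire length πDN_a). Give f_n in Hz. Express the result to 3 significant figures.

k = Gd⁴/(8D³N_a) = (76.1×10³)(1.84⁴)/(8·24.0³·22) = 0.35852 N/mm = 358.52 N/m
Wire length L = πDN_a = π·24.0·22 = 1658.8 mm
m = ρ·(πd²/4)·L = 8280 × 2.659×10⁻⁶ m² × 1.6588 m = 0.036521 kg
f_n = ½√(k/m) = 0.5·√(358.52/0.036521) = 0.5·√(9816.8) = 49.54 Hz

49.5 Hz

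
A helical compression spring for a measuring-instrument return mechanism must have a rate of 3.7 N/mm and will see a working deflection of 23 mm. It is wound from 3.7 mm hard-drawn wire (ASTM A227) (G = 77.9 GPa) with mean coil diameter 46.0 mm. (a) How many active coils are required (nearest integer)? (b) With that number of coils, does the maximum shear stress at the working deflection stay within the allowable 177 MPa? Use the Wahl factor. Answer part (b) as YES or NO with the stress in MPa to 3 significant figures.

N_a = Gd⁴/(8D³k) = (77.9×10³)(3.7⁴)/(8·46.0³·3.7) = 5.067 → N_a = 5
Actual rate k = Gd⁴/(8D³·5) = 3.7498 N/mm
Working load F = kδ = 3.7498·23 = 86.246 N
C = 46.0/3.7 = 12.4324; K_W = (4C−1)/(4C−4)+0.615/C = 1.1151
τ_max = K_W·8FD/(πd³) = 1.1151·199.45 = 222.4 MPa
τ_max > 177 MPa → exceeds allowable

(a) 5 coils; (b) NO, τ_max = 222 MPa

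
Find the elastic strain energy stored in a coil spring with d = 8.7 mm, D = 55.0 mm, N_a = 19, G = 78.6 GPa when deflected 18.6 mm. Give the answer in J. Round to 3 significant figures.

k = Gd⁴/(8D³N_a) = (78.6×10³)(8.7⁴)/(8·55.0³·19) = 17.806 N/mm
U = ½kδ² = 0.5 × 17.806 × 18.6² = 3080.1 N·mm = 3.0801 J

3.08 J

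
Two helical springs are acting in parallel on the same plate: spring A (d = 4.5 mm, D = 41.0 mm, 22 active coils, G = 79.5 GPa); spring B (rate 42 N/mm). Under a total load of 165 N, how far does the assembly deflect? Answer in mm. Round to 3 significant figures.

3.69 mm

k_A = Gd⁴/(8D³N_a) = (79.5×10³)(4.5⁴)/(8·41.0³·22) = 2.6875 N/mm
Parallel: k_eq = 2.6875 + 42 = 44.688 N/mm
δ = F/k_eq = 165/44.688 = 3.6923 mm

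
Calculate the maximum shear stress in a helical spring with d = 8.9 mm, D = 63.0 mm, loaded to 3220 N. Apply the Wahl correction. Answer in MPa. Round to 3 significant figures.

887 MPa

Spring index C = D/d = 63.0/8.9 = 7.0787
K_W = (4C−1)/(4C−4) + 0.615/C = 27.315/24.315 + 0.0869 = 1.2103
τ₀ = 8FD/(πd³) = 8·3220·63.0/(π·8.9³) = 1.62288e+06/2214.7 = 732.77 MPa
τ_max = K·τ₀ = 1.2103 × 732.77 = 886.84 MPa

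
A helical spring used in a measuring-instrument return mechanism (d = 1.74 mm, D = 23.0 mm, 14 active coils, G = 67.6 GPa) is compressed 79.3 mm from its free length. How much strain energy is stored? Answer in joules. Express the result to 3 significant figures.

1.43 J

k = Gd⁴/(8D³N_a) = (67.6×10³)(1.74⁴)/(8·23.0³·14) = 0.45472 N/mm
U = ½kδ² = 0.5 × 0.45472 × 79.3² = 1429.7 N·mm = 1.4297 J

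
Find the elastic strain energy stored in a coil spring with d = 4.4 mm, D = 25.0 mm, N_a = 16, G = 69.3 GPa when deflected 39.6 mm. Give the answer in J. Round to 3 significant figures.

10.2 J

k = Gd⁴/(8D³N_a) = (69.3×10³)(4.4⁴)/(8·25.0³·16) = 12.987 N/mm
U = ½kδ² = 0.5 × 12.987 × 39.6² = 10183 N·mm = 10.183 J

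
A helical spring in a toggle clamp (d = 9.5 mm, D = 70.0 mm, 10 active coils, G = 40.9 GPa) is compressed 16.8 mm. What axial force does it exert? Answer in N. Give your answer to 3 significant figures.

k = Gd⁴/(8D³N_a) = (40.9×10³)(9.5⁴)/(8·70.0³·10) = 12.14 N/mm
F = k·δ = 12.14 × 16.8 = 203.96 N

204 N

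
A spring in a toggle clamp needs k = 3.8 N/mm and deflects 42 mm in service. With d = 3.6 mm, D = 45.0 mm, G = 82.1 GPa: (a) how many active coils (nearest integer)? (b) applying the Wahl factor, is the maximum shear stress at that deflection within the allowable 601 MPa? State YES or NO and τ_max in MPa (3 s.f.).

(a) 5 coils; (b) YES, τ_max = 435 MPa

N_a = Gd⁴/(8D³k) = (82.1×10³)(3.6⁴)/(8·45.0³·3.8) = 4.978 → N_a = 5
Actual rate k = Gd⁴/(8D³·5) = 3.7832 N/mm
Working load F = kδ = 3.7832·42 = 158.89 N
C = 45.0/3.6 = 12.5000; K_W = (4C−1)/(4C−4)+0.615/C = 1.1144
τ_max = K_W·8FD/(πd³) = 1.1144·390.26 = 434.91 MPa
τ_max ≤ 601 MPa → acceptable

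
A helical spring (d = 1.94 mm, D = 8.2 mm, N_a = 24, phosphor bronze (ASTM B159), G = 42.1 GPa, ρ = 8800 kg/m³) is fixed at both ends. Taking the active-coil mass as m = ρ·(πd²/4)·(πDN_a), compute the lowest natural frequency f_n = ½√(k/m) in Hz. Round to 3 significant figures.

296 Hz

k = Gd⁴/(8D³N_a) = (42.1×10³)(1.94⁴)/(8·8.2³·24) = 5.6331 N/mm = 5633.1 N/m
Wire length L = πDN_a = π·8.2·24 = 618.27 mm
m = ρ·(πd²/4)·L = 8800 × 2.9559×10⁻⁶ m² × 0.61827 m = 0.016082 kg
f_n = ½√(k/m) = 0.5·√(5633.1/0.016082) = 0.5·√(3.5026e+05) = 295.92 Hz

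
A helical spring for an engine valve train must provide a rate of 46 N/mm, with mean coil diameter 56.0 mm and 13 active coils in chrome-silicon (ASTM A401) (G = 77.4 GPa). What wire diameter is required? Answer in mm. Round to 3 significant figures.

10.2 mm

d = (8D³N_a·k / G)^(1/4) = (8·56.0³·13·46 / (77.4×10³))^0.25
  = (10855)^0.25 = 10.2071 mm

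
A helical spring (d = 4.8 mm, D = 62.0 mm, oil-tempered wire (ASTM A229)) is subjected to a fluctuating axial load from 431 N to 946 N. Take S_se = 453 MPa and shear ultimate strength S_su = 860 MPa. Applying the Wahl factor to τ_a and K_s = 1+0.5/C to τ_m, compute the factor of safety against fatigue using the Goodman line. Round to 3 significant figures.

C = D/d = 62.0/4.8 = 12.9167; K_W = (4C−1)/(4C−4)+0.615/C = 1.1105; K_s = 1+0.5/C = 1.0387
F_a = (F_max−F_min)/2 = 257.5 N; F_m = (F_max+F_min)/2 = 688.5 N
τ_a = K_W·8F_aD/(πd³) = 1.1105 × 367.61 = 408.25 MPa
τ_m = K_s·8F_mD/(πd³) = 1.0387 × 982.91 = 1021 MPa
Goodman: 1/n_f = τ_a/S_se + τ_m/S_su = 408.25/453 + 1021/860 = 0.90121 + 1.18716 = 2.0884
n_f = 1/2.0884 = 0.4788

0.479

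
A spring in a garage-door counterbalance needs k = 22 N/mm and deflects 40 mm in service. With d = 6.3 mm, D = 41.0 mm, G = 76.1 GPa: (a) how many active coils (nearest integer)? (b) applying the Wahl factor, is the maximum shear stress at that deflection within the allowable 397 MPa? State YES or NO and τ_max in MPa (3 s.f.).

N_a = Gd⁴/(8D³k) = (76.1×10³)(6.3⁴)/(8·41.0³·22) = 9.883 → N_a = 10
Actual rate k = Gd⁴/(8D³·10) = 21.742 N/mm
Working load F = kδ = 21.742·40 = 869.69 N
C = 41.0/6.3 = 6.5079; K_W = (4C−1)/(4C−4)+0.615/C = 1.2307
τ_max = K_W·8FD/(πd³) = 1.2307·363.13 = 446.9 MPa
τ_max > 397 MPa → exceeds allowable

(a) 10 coils; (b) NO, τ_max = 447 MPa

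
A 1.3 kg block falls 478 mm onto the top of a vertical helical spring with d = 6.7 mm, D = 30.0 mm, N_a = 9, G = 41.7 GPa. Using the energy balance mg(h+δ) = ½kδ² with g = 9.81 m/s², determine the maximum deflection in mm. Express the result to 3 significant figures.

17.1 mm

k = Gd⁴/(8D³N_a) = (41.7×10³)(6.7⁴)/(8·30.0³·9) = 43.225 N/mm
W = mg = 1.3 × 9.81 = 12.753 N
½kδ² − Wδ − Wh = 0 → δ = (W + √(W² + 2kWh))/k
δ = (12.753 + √(162.64 + 526998))/43.225 = (12.753 + 726.06)/43.225 = 17.092 mm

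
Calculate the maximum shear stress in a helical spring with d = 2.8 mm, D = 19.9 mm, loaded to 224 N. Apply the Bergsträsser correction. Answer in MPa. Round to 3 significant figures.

Spring index C = D/d = 19.9/2.8 = 7.1071
K_B = (4C+2)/(4C−3) = 30.429/25.429 = 1.1966
τ₀ = 8FD/(πd³) = 8·224·19.9/(π·2.8³) = 35660.8/68.964 = 517.09 MPa
τ_max = K·τ₀ = 1.1966 × 517.09 = 618.77 MPa

619 MPa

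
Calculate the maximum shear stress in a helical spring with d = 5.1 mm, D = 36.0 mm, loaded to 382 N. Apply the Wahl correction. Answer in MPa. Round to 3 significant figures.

Spring index C = D/d = 36.0/5.1 = 7.0588
K_W = (4C−1)/(4C−4) + 0.615/C = 27.235/24.235 + 0.0871 = 1.2109
τ₀ = 8FD/(πd³) = 8·382·36.0/(π·5.1³) = 110016/416.74 = 263.99 MPa
τ_max = K·τ₀ = 1.2109 × 263.99 = 319.67 MPa

320 MPa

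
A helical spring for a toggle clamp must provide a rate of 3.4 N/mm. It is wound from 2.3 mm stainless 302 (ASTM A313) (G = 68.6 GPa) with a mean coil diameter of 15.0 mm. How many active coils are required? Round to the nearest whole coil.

N_a = Gd⁴/(8D³k) = (68.6×10³ × 2.3⁴)/(8 × 15.0³ × 3.4)
    = 1.91971e+06 / 91800 = 20.91 → 21 coils

21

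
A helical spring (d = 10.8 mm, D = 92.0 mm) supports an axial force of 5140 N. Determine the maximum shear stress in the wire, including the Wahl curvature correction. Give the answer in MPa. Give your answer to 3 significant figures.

1120 MPa

Spring index C = D/d = 92.0/10.8 = 8.5185
K_W = (4C−1)/(4C−4) + 0.615/C = 33.074/30.074 + 0.0722 = 1.1719
τ₀ = 8FD/(πd³) = 8·5140·92.0/(π·10.8³) = 3.78304e+06/3957.5 = 955.92 MPa
τ_max = K·τ₀ = 1.1719 × 955.92 = 1120.3 MPa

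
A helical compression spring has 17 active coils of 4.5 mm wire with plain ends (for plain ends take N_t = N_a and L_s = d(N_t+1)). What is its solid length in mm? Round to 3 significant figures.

81.0 mm

plain ends: N_t = N_a = 17
L_s = d·(N_t+1) = 4.5 × 18 = 81 mm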